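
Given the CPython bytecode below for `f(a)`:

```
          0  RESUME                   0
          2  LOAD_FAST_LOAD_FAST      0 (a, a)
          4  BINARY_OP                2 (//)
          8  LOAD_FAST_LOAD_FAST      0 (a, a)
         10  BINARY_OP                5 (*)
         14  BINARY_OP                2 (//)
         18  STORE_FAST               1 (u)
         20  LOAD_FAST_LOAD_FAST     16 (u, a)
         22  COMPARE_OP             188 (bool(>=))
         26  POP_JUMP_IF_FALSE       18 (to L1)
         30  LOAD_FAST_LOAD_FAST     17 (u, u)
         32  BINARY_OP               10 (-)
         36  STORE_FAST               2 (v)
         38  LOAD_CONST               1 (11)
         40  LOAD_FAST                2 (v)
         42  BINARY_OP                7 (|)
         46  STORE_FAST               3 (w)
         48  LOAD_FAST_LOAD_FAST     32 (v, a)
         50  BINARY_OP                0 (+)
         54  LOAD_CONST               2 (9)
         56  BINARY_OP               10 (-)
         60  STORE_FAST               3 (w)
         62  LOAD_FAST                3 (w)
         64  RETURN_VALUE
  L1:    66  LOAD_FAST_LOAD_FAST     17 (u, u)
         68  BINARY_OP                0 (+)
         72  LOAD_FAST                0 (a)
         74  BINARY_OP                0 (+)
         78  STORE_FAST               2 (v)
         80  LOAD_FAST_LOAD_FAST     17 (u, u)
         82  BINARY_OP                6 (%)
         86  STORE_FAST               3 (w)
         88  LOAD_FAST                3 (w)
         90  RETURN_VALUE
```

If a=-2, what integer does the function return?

-11

LOAD_FAST_LOAD_FAST a,a → push -2,-2. Stack: [-2, -2]
BINARY_OP // → -2 // -2 = 1. Stack: [1]
LOAD_FAST_LOAD_FAST a,a → push -2,-2. Stack: [1, -2, -2]
BINARY_OP * → -2 * -2 = 4. Stack: [1, 4]
BINARY_OP // → 1 // 4 = 0. Stack: [0]
STORE_FAST u → u=0. Stack: []
LOAD_FAST_LOAD_FAST u,a → push 0,-2. Stack: [0, -2]
COMPARE_OP bool(>=) → 0 vs -2 = True. Stack: [True]
POP_JUMP_IF_FALSE → pop True; no jump. Stack: []
LOAD_FAST_LOAD_FAST u,u → push 0,0. Stack: [0, 0]
BINARY_OP - → 0 - 0 = 0. Stack: [0]
STORE_FAST v → v=0. Stack: []
LOAD_CONST → push 11. Stack: [11]
LOAD_FAST v → push 0. Stack: [11, 0]
BINARY_OP | → 11 | 0 = 11. Stack: [11]
STORE_FAST w → w=11. Stack: []
LOAD_FAST_LOAD_FAST v,a → push 0,-2. Stack: [0, -2]
BINARY_OP + → 0 + -2 = -2. Stack: [-2]
LOAD_CONST → push 9. Stack: [-2, 9]
BINARY_OP - → -2 - 9 = -11. Stack: [-11]
STORE_FAST w → w=-11. Stack: []
LOAD_FAST w → push -11. Stack: [-11]
RETURN_VALUE → return -11.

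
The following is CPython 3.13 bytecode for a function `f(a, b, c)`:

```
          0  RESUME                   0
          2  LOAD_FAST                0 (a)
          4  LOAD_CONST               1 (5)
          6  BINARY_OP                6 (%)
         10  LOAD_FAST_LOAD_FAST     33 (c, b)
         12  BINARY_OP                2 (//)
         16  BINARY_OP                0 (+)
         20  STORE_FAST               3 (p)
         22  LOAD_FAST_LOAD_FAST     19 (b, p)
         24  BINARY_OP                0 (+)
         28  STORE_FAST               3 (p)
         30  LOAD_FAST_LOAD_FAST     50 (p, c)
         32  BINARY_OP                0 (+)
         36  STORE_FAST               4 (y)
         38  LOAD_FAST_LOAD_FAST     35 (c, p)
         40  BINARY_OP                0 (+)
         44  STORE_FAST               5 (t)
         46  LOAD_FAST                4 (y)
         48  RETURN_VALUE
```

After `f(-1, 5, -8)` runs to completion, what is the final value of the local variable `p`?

LOAD_FAST a → push -1. Stack: [-1]
LOAD_CONST → push 5. Stack: [-1, 5]
BINARY_OP % → -1 % 5 = 4. Stack: [4]
LOAD_FAST_LOAD_FAST c,b → push -8,5. Stack: [4, -8, 5]
BINARY_OP // → -8 // 5 = -2. Stack: [4, -2]
BINARY_OP + → 4 + -2 = 2. Stack: [2]
STORE_FAST p → p=2. Stack: []
LOAD_FAST_LOAD_FAST b,p → push 5,2. Stack: [5, 2]
BINARY_OP + → 5 + 2 = 7. Stack: [7]
STORE_FAST p → p=7. Stack: []
LOAD_FAST_LOAD_FAST p,c → push 7,-8. Stack: [7, -8]
BINARY_OP + → 7 + -8 = -1. Stack: [-1]
STORE_FAST y → y=-1. Stack: []
LOAD_FAST_LOAD_FAST c,p → push -8,7. Stack: [-8, 7]
BINARY_OP + → -8 + 7 = -1. Stack: [-1]
STORE_FAST t → t=-1. Stack: []
LOAD_FAST y → push -1. Stack: [-1]
RETURN_VALUE → return -1.

7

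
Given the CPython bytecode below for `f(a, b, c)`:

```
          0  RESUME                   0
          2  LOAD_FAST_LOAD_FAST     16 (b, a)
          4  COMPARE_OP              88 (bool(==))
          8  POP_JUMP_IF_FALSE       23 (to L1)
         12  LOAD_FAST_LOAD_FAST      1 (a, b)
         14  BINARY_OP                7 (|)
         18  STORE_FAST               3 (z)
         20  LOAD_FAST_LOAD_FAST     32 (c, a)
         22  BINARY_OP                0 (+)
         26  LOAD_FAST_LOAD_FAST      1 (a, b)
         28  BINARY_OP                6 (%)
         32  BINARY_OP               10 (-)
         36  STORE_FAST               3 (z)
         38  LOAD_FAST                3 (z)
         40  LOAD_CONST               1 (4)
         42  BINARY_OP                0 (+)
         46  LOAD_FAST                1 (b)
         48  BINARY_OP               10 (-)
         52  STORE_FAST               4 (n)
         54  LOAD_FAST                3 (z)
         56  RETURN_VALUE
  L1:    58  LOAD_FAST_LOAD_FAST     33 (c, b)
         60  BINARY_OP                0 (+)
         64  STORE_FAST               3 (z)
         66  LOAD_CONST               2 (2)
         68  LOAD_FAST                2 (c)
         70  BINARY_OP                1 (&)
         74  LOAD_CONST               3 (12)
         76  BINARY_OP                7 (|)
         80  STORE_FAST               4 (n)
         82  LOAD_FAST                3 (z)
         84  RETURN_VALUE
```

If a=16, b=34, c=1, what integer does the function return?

LOAD_FAST_LOAD_FAST b,a → push 34,16. Stack: [34, 16]
COMPARE_OP bool(==) → 34 vs 16 = False. Stack: [False]
POP_JUMP_IF_FALSE → pop False; jump. Stack: []
LOAD_FAST_LOAD_FAST c,b → push 1,34. Stack: [1, 34]
BINARY_OP + → 1 + 34 = 35. Stack: [35]
STORE_FAST z → z=35. Stack: []
LOAD_CONST → push 2. Stack: [2]
LOAD_FAST c → push 1. Stack: [2, 1]
BINARY_OP & → 2 & 1 = 0. Stack: [0]
LOAD_CONST → push 12. Stack: [0, 12]
BINARY_OP | → 0 | 12 = 12. Stack: [12]
STORE_FAST n → n=12. Stack: []
LOAD_FAST z → push 35. Stack: [35]
RETURN_VALUE → return 35.

35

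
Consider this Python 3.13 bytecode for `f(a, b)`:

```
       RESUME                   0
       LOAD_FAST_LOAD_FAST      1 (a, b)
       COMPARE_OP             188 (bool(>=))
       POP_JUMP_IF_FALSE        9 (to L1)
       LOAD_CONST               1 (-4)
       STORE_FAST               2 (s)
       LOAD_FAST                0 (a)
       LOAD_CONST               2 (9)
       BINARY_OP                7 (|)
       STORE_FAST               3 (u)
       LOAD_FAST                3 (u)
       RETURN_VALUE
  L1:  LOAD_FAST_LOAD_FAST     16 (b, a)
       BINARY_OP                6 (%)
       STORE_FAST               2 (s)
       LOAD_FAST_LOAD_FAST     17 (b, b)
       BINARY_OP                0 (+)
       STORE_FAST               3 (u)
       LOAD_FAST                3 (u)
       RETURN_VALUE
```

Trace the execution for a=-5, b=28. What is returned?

56

LOAD_FAST_LOAD_FAST a,b → push -5,28. Stack: [-5, 28]
COMPARE_OP bool(>=) → -5 vs 28 = False. Stack: [False]
POP_JUMP_IF_FALSE → pop False; jump. Stack: []
LOAD_FAST_LOAD_FAST b,a → push 28,-5. Stack: [28, -5]
BINARY_OP % → 28 % -5 = -2. Stack: [-2]
STORE_FAST s → s=-2. Stack: []
LOAD_FAST_LOAD_FAST b,b → push 28,28. Stack: [28, 28]
BINARY_OP + → 28 + 28 = 56. Stack: [56]
STORE_FAST u → u=56. Stack: []
LOAD_FAST u → push 56. Stack: [56]
RETURN_VALUE → return 56.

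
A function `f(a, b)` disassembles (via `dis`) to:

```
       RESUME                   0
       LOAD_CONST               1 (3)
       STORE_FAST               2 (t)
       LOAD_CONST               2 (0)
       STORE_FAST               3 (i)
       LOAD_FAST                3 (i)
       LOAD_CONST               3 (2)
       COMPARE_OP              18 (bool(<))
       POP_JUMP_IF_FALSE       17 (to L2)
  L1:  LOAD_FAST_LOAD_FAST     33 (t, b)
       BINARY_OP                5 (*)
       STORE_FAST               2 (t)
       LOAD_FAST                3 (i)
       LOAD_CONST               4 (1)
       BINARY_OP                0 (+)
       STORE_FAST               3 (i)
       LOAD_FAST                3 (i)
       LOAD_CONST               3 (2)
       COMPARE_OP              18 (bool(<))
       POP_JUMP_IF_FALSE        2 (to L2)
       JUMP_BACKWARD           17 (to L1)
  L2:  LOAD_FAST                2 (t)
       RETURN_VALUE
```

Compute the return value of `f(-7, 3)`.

LOAD_CONST → push 3. Stack: [3]
STORE_FAST t → t=3. Stack: []
LOAD_CONST → push 0. Stack: [0]
STORE_FAST i → i=0. Stack: []
LOAD_FAST i → push 0. Stack: [0]
LOAD_CONST → push 2. Stack: [0, 2]
COMPARE_OP bool(<) → 0 vs 2 = True. Stack: [True]
POP_JUMP_IF_FALSE → pop True; no jump. Stack: []
LOAD_FAST_LOAD_FAST t,b → push 3,3. Stack: [3, 3]
BINARY_OP * → 3 * 3 = 9. Stack: [9]
STORE_FAST t → t=9. Stack: []
LOAD_FAST i → push 0. Stack: [0]
LOAD_CONST → push 1. Stack: [0, 1]
BINARY_OP + → 0 + 1 = 1. Stack: [1]
STORE_FAST i → i=1. Stack: []
LOAD_FAST i → push 1. Stack: [1]
LOAD_CONST → push 2. Stack: [1, 2]
COMPARE_OP bool(<) → 1 vs 2 = True. Stack: [True]
POP_JUMP_IF_FALSE → pop True; no jump. Stack: []
LOAD_FAST_LOAD_FAST t,b → push 9,3. Stack: [9, 3]
BINARY_OP * → 9 * 3 = 27. Stack: [27]
STORE_FAST t → t=27. Stack: []
LOAD_FAST i → push 1. Stack: [1]
LOAD_CONST → push 1. Stack: [1, 1]
BINARY_OP + → 1 + 1 = 2. Stack: [2]
STORE_FAST i → i=2. Stack: []
LOAD_FAST i → push 2. Stack: [2]
LOAD_CONST → push 2. Stack: [2, 2]
COMPARE_OP bool(<) → 2 vs 2 = False. Stack: [False]
POP_JUMP_IF_FALSE → pop False; jump. Stack: []
LOAD_FAST t → push 27. Stack: [27]
RETURN_VALUE → return 27.

27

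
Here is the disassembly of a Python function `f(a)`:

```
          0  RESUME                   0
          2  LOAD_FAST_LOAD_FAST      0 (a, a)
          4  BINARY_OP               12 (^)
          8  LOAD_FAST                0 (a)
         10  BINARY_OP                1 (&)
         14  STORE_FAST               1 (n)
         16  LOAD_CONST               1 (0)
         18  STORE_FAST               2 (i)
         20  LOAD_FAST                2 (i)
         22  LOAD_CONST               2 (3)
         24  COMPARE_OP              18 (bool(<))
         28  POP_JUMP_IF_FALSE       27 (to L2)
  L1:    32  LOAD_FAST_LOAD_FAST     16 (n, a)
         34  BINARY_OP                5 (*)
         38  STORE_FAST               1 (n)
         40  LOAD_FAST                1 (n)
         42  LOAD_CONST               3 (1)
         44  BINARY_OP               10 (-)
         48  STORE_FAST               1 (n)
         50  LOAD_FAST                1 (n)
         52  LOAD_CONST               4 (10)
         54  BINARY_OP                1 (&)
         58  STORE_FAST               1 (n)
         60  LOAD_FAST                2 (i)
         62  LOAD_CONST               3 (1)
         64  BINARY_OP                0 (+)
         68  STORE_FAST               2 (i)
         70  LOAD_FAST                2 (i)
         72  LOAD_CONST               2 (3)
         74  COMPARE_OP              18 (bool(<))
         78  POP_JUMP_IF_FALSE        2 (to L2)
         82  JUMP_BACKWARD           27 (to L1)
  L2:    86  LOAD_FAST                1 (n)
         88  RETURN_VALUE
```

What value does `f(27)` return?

2

LOAD_FAST_LOAD_FAST a,a → push 27,27
BINARY_OP ^ → 27 ^ 27 = 0
LOAD_FAST a → push 27
BINARY_OP & → 0 & 27 = 0
STORE_FAST n → n=0
LOAD_CONST → push 0
STORE_FAST i → i=0
LOAD_FAST i → push 0
LOAD_CONST → push 3
COMPARE_OP bool(<) → 0 vs 3 = True
POP_JUMP_IF_FALSE → pop True; no jump
LOAD_FAST_LOAD_FAST n,a → push 0,27
BINARY_OP * → 0 * 27 = 0
STORE_FAST n → n=0
LOAD_FAST n → push 0
LOAD_CONST → push 1
BINARY_OP - → 0 - 1 = -1
STORE_FAST n → n=-1
LOAD_FAST n → push -1
LOAD_CONST → push 10
BINARY_OP & → -1 & 10 = 10
STORE_FAST n → n=10
LOAD_FAST i → push 0
LOAD_CONST → push 1
BINARY_OP + → 0 + 1 = 1
STORE_FAST i → i=1
LOAD_FAST i → push 1
LOAD_CONST → push 3
COMPARE_OP bool(<) → 1 vs 3 = True
POP_JUMP_IF_FALSE → pop True; no jump
LOAD_FAST_LOAD_FAST n,a → push 10,27
BINARY_OP * → 10 * 27 = 270
STORE_FAST n → n=270
LOAD_FAST n → push 270
LOAD_CONST → push 1
BINARY_OP - → 270 - 1 = 269
STORE_FAST n → n=269
LOAD_FAST n → push 269
LOAD_CONST → push 10
BINARY_OP & → 269 & 10 = 8
STORE_FAST n → n=8
LOAD_FAST i → push 1
LOAD_CONST → push 1
BINARY_OP + → 1 + 1 = 2
STORE_FAST i → i=2
LOAD_FAST i → push 2
LOAD_CONST → push 3
COMPARE_OP bool(<) → 2 vs 3 = True
POP_JUMP_IF_FALSE → pop True; no jump
LOAD_FAST_LOAD_FAST n,a → push 8,27
BINARY_OP * → 8 * 27 = 216
STORE_FAST n → n=216
LOAD_FAST n → push 216
LOAD_CONST → push 1
BINARY_OP - → 216 - 1 = 215
STORE_FAST n → n=215
LOAD_FAST n → push 215
LOAD_CONST → push 10
BINARY_OP & → 215 & 10 = 2
STORE_FAST n → n=2
LOAD_FAST i → push 2
LOAD_CONST → push 1
BINARY_OP + → 2 + 1 = 3
STORE_FAST i → i=3
LOAD_FAST i → push 3
LOAD_CONST → push 3
COMPARE_OP bool(<) → 3 vs 3 = False
POP_JUMP_IF_FALSE → pop False; jump
LOAD_FAST n → push 2
RETURN_VALUE → return 2.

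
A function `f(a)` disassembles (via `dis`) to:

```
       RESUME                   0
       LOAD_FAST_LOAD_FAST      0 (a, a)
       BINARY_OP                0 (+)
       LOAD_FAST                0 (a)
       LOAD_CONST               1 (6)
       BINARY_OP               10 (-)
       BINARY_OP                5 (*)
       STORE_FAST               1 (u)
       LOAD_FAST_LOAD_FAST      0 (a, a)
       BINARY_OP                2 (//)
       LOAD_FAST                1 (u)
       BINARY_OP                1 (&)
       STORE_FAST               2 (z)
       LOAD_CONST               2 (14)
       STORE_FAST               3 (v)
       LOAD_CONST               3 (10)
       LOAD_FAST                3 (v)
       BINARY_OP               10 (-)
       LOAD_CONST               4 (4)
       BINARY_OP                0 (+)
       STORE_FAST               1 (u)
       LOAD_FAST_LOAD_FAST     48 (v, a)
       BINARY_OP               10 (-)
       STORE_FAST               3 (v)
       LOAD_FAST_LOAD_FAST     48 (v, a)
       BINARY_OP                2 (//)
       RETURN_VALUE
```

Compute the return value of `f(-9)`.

-3

LOAD_FAST_LOAD_FAST a,a → push -9,-9. Stack: [-9, -9]
BINARY_OP + → -9 + -9 = -18. Stack: [-18]
LOAD_FAST a → push -9. Stack: [-18, -9]
LOAD_CONST → push 6. Stack: [-18, -9, 6]
BINARY_OP - → -9 - 6 = -15. Stack: [-18, -15]
BINARY_OP * → -18 * -15 = 270. Stack: [270]
STORE_FAST u → u=270. Stack: []
LOAD_FAST_LOAD_FAST a,a → push -9,-9. Stack: [-9, -9]
BINARY_OP // → -9 // -9 = 1. Stack: [1]
LOAD_FAST u → push 270. Stack: [1, 270]
BINARY_OP & → 1 & 270 = 0. Stack: [0]
STORE_FAST z → z=0. Stack: []
LOAD_CONST → push 14. Stack: [14]
STORE_FAST v → v=14. Stack: []
LOAD_CONST → push 10. Stack: [10]
LOAD_FAST v → push 14. Stack: [10, 14]
BINARY_OP - → 10 - 14 = -4. Stack: [-4]
LOAD_CONST → push 4. Stack: [-4, 4]
BINARY_OP + → -4 + 4 = 0. Stack: [0]
STORE_FAST u → u=0. Stack: []
LOAD_FAST_LOAD_FAST v,a → push 14,-9. Stack: [14, -9]
BINARY_OP - → 14 - -9 = 23. Stack: [23]
STORE_FAST v → v=23. Stack: []
LOAD_FAST_LOAD_FAST v,a → push 23,-9. Stack: [23, -9]
BINARY_OP // → 23 // -9 = -3. Stack: [-3]
RETURN_VALUE → return -3.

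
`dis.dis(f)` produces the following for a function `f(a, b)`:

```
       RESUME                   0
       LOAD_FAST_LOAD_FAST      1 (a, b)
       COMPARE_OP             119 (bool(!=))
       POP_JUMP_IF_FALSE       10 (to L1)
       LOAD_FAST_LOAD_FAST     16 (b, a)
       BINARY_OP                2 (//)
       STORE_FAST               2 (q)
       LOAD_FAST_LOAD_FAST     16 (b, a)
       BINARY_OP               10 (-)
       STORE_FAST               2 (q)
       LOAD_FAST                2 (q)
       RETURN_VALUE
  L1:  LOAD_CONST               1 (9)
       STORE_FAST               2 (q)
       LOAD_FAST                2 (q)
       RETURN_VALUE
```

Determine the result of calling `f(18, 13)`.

LOAD_FAST_LOAD_FAST a,b → push 18,13. Stack: [18, 13]
COMPARE_OP bool(!=) → 18 vs 13 = True. Stack: [True]
POP_JUMP_IF_FALSE → pop True; no jump. Stack: []
LOAD_FAST_LOAD_FAST b,a → push 13,18. Stack: [13, 18]
BINARY_OP // → 13 // 18 = 0. Stack: [0]
STORE_FAST q → q=0. Stack: []
LOAD_FAST_LOAD_FAST b,a → push 13,18. Stack: [13, 18]
BINARY_OP - → 13 - 18 = -5. Stack: [-5]
STORE_FAST q → q=-5. Stack: []
LOAD_FAST q → push -5. Stack: [-5]
RETURN_VALUE → return -5.

-5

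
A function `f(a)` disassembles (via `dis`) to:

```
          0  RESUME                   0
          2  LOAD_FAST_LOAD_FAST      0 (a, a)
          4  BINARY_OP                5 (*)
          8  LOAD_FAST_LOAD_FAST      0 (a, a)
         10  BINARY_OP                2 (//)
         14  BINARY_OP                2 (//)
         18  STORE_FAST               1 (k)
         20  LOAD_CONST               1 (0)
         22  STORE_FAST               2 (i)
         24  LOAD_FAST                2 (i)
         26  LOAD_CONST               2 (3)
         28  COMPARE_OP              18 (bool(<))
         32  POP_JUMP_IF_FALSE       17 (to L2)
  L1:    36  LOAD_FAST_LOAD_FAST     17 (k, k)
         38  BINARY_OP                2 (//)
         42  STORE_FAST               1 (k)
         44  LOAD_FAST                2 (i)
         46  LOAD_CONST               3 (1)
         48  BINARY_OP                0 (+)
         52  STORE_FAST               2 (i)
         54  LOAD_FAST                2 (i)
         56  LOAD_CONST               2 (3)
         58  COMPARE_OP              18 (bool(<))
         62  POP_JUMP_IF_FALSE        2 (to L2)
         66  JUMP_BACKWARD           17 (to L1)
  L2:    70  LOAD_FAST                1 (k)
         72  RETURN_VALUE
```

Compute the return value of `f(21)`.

1

LOAD_FAST_LOAD_FAST a,a → push 21,21. Stack: [21, 21]
BINARY_OP * → 21 * 21 = 441. Stack: [441]
LOAD_FAST_LOAD_FAST a,a → push 21,21. Stack: [441, 21, 21]
BINARY_OP // → 21 // 21 = 1. Stack: [441, 1]
BINARY_OP // → 441 // 1 = 441. Stack: [441]
STORE_FAST k → k=441. Stack: []
LOAD_CONST → push 0. Stack: [0]
STORE_FAST i → i=0. Stack: []
LOAD_FAST i → push 0. Stack: [0]
LOAD_CONST → push 3. Stack: [0, 3]
COMPARE_OP bool(<) → 0 vs 3 = True. Stack: [True]
POP_JUMP_IF_FALSE → pop True; no jump. Stack: []
LOAD_FAST_LOAD_FAST k,k → push 441,441. Stack: [441, 441]
BINARY_OP // → 441 // 441 = 1. Stack: [1]
STORE_FAST k → k=1. Stack: []
LOAD_FAST i → push 0. Stack: [0]
LOAD_CONST → push 1. Stack: [0, 1]
BINARY_OP + → 0 + 1 = 1. Stack: [1]
STORE_FAST i → i=1. Stack: []
LOAD_FAST i → push 1. Stack: [1]
LOAD_CONST → push 3. Stack: [1, 3]
COMPARE_OP bool(<) → 1 vs 3 = True. Stack: [True]
POP_JUMP_IF_FALSE → pop True; no jump. Stack: []
LOAD_FAST_LOAD_FAST k,k → push 1,1. Stack: [1, 1]
BINARY_OP // → 1 // 1 = 1. Stack: [1]
STORE_FAST k → k=1. Stack: []
LOAD_FAST i → push 1. Stack: [1]
LOAD_CONST → push 1. Stack: [1, 1]
BINARY_OP + → 1 + 1 = 2. Stack: [2]
STORE_FAST i → i=2. Stack: []
LOAD_FAST i → push 2. Stack: [2]
LOAD_CONST → push 3. Stack: [2, 3]
COMPARE_OP bool(<) → 2 vs 3 = True. Stack: [True]
POP_JUMP_IF_FALSE → pop True; no jump. Stack: []
LOAD_FAST_LOAD_FAST k,k → push 1,1. Stack: [1, 1]
BINARY_OP // → 1 // 1 = 1. Stack: [1]
STORE_FAST k → k=1. Stack: []
LOAD_FAST i → push 2. Stack: [2]
LOAD_CONST → push 1. Stack: [2, 1]
BINARY_OP + → 2 + 1 = 3. Stack: [3]
STORE_FAST i → i=3. Stack: []
LOAD_FAST i → push 3. Stack: [3]
LOAD_CONST → push 3. Stack: [3, 3]
COMPARE_OP bool(<) → 3 vs 3 = False. Stack: [False]
POP_JUMP_IF_FALSE → pop False; jump. Stack: []
LOAD_FAST k → push 1. Stack: [1]
RETURN_VALUE → return 1.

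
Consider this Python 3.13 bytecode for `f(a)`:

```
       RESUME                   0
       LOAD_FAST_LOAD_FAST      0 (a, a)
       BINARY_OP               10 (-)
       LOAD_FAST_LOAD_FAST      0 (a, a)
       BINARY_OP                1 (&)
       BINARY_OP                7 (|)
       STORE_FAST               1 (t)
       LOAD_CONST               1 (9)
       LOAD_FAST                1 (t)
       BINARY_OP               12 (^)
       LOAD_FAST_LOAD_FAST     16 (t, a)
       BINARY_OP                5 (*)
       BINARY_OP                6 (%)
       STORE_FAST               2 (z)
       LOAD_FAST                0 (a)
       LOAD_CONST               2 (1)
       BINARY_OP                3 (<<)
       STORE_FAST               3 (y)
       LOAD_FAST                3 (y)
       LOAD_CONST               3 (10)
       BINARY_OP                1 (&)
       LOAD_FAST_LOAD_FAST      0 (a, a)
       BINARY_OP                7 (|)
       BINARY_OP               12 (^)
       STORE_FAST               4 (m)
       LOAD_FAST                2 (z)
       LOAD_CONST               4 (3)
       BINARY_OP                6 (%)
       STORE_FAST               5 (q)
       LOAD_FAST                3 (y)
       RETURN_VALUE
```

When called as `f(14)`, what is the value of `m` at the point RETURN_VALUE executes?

LOAD_FAST_LOAD_FAST a,a → push 14,14. Stack: [14, 14]
BINARY_OP - → 14 - 14 = 0. Stack: [0]
LOAD_FAST_LOAD_FAST a,a → push 14,14. Stack: [0, 14, 14]
BINARY_OP & → 14 & 14 = 14. Stack: [0, 14]
BINARY_OP | → 0 | 14 = 14. Stack: [14]
STORE_FAST t → t=14. Stack: []
LOAD_CONST → push 9. Stack: [9]
LOAD_FAST t → push 14. Stack: [9, 14]
BINARY_OP ^ → 9 ^ 14 = 7. Stack: [7]
LOAD_FAST_LOAD_FAST t,a → push 14,14. Stack: [7, 14, 14]
BINARY_OP * → 14 * 14 = 196. Stack: [7, 196]
BINARY_OP % → 7 % 196 = 7. Stack: [7]
STORE_FAST z → z=7. Stack: []
LOAD_FAST a → push 14. Stack: [14]
LOAD_CONST → push 1. Stack: [14, 1]
BINARY_OP << → 14 << 1 = 28. Stack: [28]
STORE_FAST y → y=28. Stack: []
LOAD_FAST y → push 28. Stack: [28]
LOAD_CONST → push 10. Stack: [28, 10]
BINARY_OP & → 28 & 10 = 8. Stack: [8]
LOAD_FAST_LOAD_FAST a,a → push 14,14. Stack: [8, 14, 14]
BINARY_OP | → 14 | 14 = 14. Stack: [8, 14]
BINARY_OP ^ → 8 ^ 14 = 6. Stack: [6]
STORE_FAST m → m=6. Stack: []
LOAD_FAST z → push 7. Stack: [7]
LOAD_CONST → push 3. Stack: [7, 3]
BINARY_OP % → 7 % 3 = 1. Stack: [1]
STORE_FAST q → q=1. Stack: []
LOAD_FAST y → push 28. Stack: [28]
RETURN_VALUE → return 28.

6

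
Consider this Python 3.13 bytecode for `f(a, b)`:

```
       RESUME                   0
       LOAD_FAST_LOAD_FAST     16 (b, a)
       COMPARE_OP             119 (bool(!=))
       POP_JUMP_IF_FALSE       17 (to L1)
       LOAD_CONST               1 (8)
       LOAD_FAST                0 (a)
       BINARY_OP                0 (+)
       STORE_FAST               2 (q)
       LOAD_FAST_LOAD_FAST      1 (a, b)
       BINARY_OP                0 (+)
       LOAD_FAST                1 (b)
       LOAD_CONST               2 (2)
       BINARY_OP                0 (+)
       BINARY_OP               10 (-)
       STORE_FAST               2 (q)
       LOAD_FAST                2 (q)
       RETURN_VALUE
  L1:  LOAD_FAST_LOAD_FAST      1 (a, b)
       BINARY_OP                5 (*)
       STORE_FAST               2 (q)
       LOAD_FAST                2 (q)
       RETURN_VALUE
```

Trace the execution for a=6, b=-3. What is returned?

4

LOAD_FAST_LOAD_FAST b,a → push -3,6. Stack: [-3, 6]
COMPARE_OP bool(!=) → -3 vs 6 = True. Stack: [True]
POP_JUMP_IF_FALSE → pop True; no jump. Stack: []
LOAD_CONST → push 8. Stack: [8]
LOAD_FAST a → push 6. Stack: [8, 6]
BINARY_OP + → 8 + 6 = 14. Stack: [14]
STORE_FAST q → q=14. Stack: []
LOAD_FAST_LOAD_FAST a,b → push 6,-3. Stack: [6, -3]
BINARY_OP + → 6 + -3 = 3. Stack: [3]
LOAD_FAST b → push -3. Stack: [3, -3]
LOAD_CONST → push 2. Stack: [3, -3, 2]
BINARY_OP + → -3 + 2 = -1. Stack: [3, -1]
BINARY_OP - → 3 - -1 = 4. Stack: [4]
STORE_FAST q → q=4. Stack: []
LOAD_FAST q → push 4. Stack: [4]
RETURN_VALUE → return 4.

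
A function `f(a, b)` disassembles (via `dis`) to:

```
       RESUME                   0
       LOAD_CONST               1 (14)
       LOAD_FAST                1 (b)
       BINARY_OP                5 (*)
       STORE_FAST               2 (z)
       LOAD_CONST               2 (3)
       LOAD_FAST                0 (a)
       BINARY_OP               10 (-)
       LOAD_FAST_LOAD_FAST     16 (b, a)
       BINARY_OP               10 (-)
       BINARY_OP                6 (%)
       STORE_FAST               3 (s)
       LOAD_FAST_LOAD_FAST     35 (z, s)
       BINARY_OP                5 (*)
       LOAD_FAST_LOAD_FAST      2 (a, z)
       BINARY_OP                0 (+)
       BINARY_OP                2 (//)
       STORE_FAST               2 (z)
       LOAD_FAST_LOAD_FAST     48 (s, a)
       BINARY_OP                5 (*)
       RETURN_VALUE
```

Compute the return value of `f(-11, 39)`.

-154

LOAD_CONST → push 14. Stack: [14]
LOAD_FAST b → push 39. Stack: [14, 39]
BINARY_OP * → 14 * 39 = 546. Stack: [546]
STORE_FAST z → z=546. Stack: []
LOAD_CONST → push 3. Stack: [3]
LOAD_FAST a → push -11. Stack: [3, -11]
BINARY_OP - → 3 - -11 = 14. Stack: [14]
LOAD_FAST_LOAD_FAST b,a → push 39,-11. Stack: [14, 39, -11]
BINARY_OP - → 39 - -11 = 50. Stack: [14, 50]
BINARY_OP % → 14 % 50 = 14. Stack: [14]
STORE_FAST s → s=14. Stack: []
LOAD_FAST_LOAD_FAST z,s → push 546,14. Stack: [546, 14]
BINARY_OP * → 546 * 14 = 7644. Stack: [7644]
LOAD_FAST_LOAD_FAST a,z → push -11,546. Stack: [7644, -11, 546]
BINARY_OP + → -11 + 546 = 535. Stack: [7644, 535]
BINARY_OP // → 7644 // 535 = 14. Stack: [14]
STORE_FAST z → z=14. Stack: []
LOAD_FAST_LOAD_FAST s,a → push 14,-11. Stack: [14, -11]
BINARY_OP * → 14 * -11 = -154. Stack: [-154]
RETURN_VALUE → return -154.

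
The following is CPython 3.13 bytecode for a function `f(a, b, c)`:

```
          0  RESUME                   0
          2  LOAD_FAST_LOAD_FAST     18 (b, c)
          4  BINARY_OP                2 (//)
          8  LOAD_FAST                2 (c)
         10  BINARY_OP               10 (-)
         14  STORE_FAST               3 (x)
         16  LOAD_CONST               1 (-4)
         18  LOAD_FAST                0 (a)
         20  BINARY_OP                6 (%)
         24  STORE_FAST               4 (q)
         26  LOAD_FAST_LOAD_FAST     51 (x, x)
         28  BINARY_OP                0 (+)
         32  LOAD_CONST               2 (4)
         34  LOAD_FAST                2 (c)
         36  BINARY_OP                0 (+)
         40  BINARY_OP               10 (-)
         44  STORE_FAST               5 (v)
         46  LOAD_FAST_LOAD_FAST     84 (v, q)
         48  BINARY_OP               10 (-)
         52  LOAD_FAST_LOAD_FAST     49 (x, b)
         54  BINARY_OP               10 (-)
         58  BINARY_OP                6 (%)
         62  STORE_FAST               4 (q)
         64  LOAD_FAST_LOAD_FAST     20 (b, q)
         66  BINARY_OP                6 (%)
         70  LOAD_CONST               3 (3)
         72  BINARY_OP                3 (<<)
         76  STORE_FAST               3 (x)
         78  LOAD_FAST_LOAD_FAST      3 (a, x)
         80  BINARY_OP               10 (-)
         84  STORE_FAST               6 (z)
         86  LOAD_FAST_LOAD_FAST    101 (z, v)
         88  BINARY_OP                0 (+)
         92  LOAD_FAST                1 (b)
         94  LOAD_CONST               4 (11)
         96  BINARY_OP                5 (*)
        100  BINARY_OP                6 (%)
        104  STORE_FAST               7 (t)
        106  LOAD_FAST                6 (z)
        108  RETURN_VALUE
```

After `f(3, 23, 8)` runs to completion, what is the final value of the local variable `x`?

LOAD_FAST_LOAD_FAST b,c → push 23,8. Stack: [23, 8]
BINARY_OP // → 23 // 8 = 2. Stack: [2]
LOAD_FAST c → push 8. Stack: [2, 8]
BINARY_OP - → 2 - 8 = -6. Stack: [-6]
STORE_FAST x → x=-6. Stack: []
LOAD_CONST → push -4. Stack: [-4]
LOAD_FAST a → push 3. Stack: [-4, 3]
BINARY_OP % → -4 % 3 = 2. Stack: [2]
STORE_FAST q → q=2. Stack: []
LOAD_FAST_LOAD_FAST x,x → push -6,-6. Stack: [-6, -6]
BINARY_OP + → -6 + -6 = -12. Stack: [-12]
LOAD_CONST → push 4. Stack: [-12, 4]
LOAD_FAST c → push 8. Stack: [-12, 4, 8]
BINARY_OP + → 4 + 8 = 12. Stack: [-12, 12]
BINARY_OP - → -12 - 12 = -24. Stack: [-24]
STORE_FAST v → v=-24. Stack: []
LOAD_FAST_LOAD_FAST v,q → push -24,2. Stack: [-24, 2]
BINARY_OP - → -24 - 2 = -26. Stack: [-26]
LOAD_FAST_LOAD_FAST x,b → push -6,23. Stack: [-26, -6, 23]
BINARY_OP - → -6 - 23 = -29. Stack: [-26, -29]
BINARY_OP % → -26 % -29 = -26. Stack: [-26]
STORE_FAST q → q=-26. Stack: []
LOAD_FAST_LOAD_FAST b,q → push 23,-26. Stack: [23, -26]
BINARY_OP % → 23 % -26 = -3. Stack: [-3]
LOAD_CONST → push 3. Stack: [-3, 3]
BINARY_OP << → -3 << 3 = -24. Stack: [-24]
STORE_FAST x → x=-24. Stack: []
LOAD_FAST_LOAD_FAST a,x → push 3,-24. Stack: [3, -24]
BINARY_OP - → 3 - -24 = 27. Stack: [27]
STORE_FAST z → z=27. Stack: []
LOAD_FAST_LOAD_FAST z,v → push 27,-24. Stack: [27, -24]
BINARY_OP + → 27 + -24 = 3. Stack: [3]
LOAD_FAST b → push 23. Stack: [3, 23]
LOAD_CONST → push 11. Stack: [3, 23, 11]
BINARY_OP * → 23 * 11 = 253. Stack: [3, 253]
BINARY_OP % → 3 % 253 = 3. Stack: [3]
STORE_FAST t → t=3. Stack: []
LOAD_FAST z → push 27. Stack: [27]
RETURN_VALUE → return 27.

-24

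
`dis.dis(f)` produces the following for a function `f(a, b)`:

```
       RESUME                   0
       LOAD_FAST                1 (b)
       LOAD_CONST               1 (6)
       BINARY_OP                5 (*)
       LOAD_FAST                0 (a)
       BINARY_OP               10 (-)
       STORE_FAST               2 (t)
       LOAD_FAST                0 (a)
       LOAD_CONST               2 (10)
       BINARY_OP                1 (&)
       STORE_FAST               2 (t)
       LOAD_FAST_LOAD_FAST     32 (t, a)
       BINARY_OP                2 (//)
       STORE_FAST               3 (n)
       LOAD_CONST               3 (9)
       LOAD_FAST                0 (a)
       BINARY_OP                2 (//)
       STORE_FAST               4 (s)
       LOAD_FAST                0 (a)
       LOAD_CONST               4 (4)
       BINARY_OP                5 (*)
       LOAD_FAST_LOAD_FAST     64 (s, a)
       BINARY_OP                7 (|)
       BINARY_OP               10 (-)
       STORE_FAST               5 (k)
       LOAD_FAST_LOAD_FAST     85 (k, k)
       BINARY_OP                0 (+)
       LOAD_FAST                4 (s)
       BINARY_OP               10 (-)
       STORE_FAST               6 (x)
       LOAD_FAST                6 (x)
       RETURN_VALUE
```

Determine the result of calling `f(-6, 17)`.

-42

LOAD_FAST b → push 17. Stack: [17]
LOAD_CONST → push 6. Stack: [17, 6]
BINARY_OP * → 17 * 6 = 102. Stack: [102]
LOAD_FAST a → push -6. Stack: [102, -6]
BINARY_OP - → 102 - -6 = 108. Stack: [108]
STORE_FAST t → t=108. Stack: []
LOAD_FAST a → push -6. Stack: [-6]
LOAD_CONST → push 10. Stack: [-6, 10]
BINARY_OP & → -6 & 10 = 10. Stack: [10]
STORE_FAST t → t=10. Stack: []
LOAD_FAST_LOAD_FAST t,a → push 10,-6. Stack: [10, -6]
BINARY_OP // → 10 // -6 = -2. Stack: [-2]
STORE_FAST n → n=-2. Stack: []
LOAD_CONST → push 9. Stack: [9]
LOAD_FAST a → push -6. Stack: [9, -6]
BINARY_OP // → 9 // -6 = -2. Stack: [-2]
STORE_FAST s → s=-2. Stack: []
LOAD_FAST a → push -6. Stack: [-6]
LOAD_CONST → push 4. Stack: [-6, 4]
BINARY_OP * → -6 * 4 = -24. Stack: [-24]
LOAD_FAST_LOAD_FAST s,a → push -2,-6. Stack: [-24, -2, -6]
BINARY_OP | → -2 | -6 = -2. Stack: [-24, -2]
BINARY_OP - → -24 - -2 = -22. Stack: [-22]
STORE_FAST k → k=-22. Stack: []
LOAD_FAST_LOAD_FAST k,k → push -22,-22. Stack: [-22, -22]
BINARY_OP + → -22 + -22 = -44. Stack: [-44]
LOAD_FAST s → push -2. Stack: [-44, -2]
BINARY_OP - → -44 - -2 = -42. Stack: [-42]
STORE_FAST x → x=-42. Stack: []
LOAD_FAST x → push -42. Stack: [-42]
RETURN_VALUE → return -42.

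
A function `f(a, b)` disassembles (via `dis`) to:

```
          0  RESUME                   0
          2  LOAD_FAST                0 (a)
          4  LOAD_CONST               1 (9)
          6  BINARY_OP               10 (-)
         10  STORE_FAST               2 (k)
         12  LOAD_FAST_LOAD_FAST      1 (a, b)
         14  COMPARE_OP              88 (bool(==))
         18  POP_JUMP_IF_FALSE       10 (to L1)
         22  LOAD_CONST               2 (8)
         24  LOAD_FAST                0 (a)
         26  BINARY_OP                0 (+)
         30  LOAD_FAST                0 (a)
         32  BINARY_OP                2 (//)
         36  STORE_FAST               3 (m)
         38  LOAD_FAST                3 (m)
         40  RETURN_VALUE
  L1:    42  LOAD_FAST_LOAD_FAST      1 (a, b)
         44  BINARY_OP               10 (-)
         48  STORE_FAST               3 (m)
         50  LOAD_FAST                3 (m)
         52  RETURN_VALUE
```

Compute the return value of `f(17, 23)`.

-6

LOAD_FAST a → push 17. Stack: [17]
LOAD_CONST → push 9. Stack: [17, 9]
BINARY_OP - → 17 - 9 = 8. Stack: [8]
STORE_FAST k → k=8. Stack: []
LOAD_FAST_LOAD_FAST a,b → push 17,23. Stack: [17, 23]
COMPARE_OP bool(==) → 17 vs 23 = False. Stack: [False]
POP_JUMP_IF_FALSE → pop False; jump. Stack: []
LOAD_FAST_LOAD_FAST a,b → push 17,23. Stack: [17, 23]
BINARY_OP - → 17 - 23 = -6. Stack: [-6]
STORE_FAST m → m=-6. Stack: []
LOAD_FAST m → push -6. Stack: [-6]
RETURN_VALUE → return -6.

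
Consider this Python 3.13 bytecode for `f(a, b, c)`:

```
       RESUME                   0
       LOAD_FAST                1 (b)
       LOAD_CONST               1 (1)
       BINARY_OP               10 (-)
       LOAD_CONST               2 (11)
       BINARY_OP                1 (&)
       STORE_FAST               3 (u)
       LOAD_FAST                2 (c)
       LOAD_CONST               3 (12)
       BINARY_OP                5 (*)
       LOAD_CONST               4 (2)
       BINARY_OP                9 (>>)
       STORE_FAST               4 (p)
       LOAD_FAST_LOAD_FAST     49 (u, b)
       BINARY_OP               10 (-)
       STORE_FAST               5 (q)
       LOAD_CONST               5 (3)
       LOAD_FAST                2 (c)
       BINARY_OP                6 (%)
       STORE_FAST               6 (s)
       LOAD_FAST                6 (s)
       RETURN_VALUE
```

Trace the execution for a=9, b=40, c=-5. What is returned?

LOAD_FAST b → push 40. Stack: [40]
LOAD_CONST → push 1. Stack: [40, 1]
BINARY_OP - → 40 - 1 = 39. Stack: [39]
LOAD_CONST → push 11. Stack: [39, 11]
BINARY_OP & → 39 & 11 = 3. Stack: [3]
STORE_FAST u → u=3. Stack: []
LOAD_FAST c → push -5. Stack: [-5]
LOAD_CONST → push 12. Stack: [-5, 12]
BINARY_OP * → -5 * 12 = -60. Stack: [-60]
LOAD_CONST → push 2. Stack: [-60, 2]
BINARY_OP >> → -60 >> 2 = -15. Stack: [-15]
STORE_FAST p → p=-15. Stack: []
LOAD_FAST_LOAD_FAST u,b → push 3,40. Stack: [3, 40]
BINARY_OP - → 3 - 40 = -37. Stack: [-37]
STORE_FAST q → q=-37. Stack: []
LOAD_CONST → push 3. Stack: [3]
LOAD_FAST c → push -5. Stack: [3, -5]
BINARY_OP % → 3 % -5 = -2. Stack: [-2]
STORE_FAST s → s=-2. Stack: []
LOAD_FAST s → push -2. Stack: [-2]
RETURN_VALUE → return -2.

-2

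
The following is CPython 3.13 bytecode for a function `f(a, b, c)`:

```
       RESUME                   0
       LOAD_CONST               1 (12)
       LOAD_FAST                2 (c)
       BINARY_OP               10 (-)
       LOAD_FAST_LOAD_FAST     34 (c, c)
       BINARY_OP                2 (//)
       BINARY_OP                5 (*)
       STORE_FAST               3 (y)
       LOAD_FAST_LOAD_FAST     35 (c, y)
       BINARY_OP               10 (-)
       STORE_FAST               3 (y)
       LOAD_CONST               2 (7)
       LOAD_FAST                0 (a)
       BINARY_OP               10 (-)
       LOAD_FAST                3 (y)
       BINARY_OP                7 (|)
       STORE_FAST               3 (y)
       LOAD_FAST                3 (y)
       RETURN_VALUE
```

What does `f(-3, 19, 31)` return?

58

LOAD_CONST → push 12. Stack: [12]
LOAD_FAST c → push 31. Stack: [12, 31]
BINARY_OP - → 12 - 31 = -19. Stack: [-19]
LOAD_FAST_LOAD_FAST c,c → push 31,31. Stack: [-19, 31, 31]
BINARY_OP // → 31 // 31 = 1. Stack: [-19, 1]
BINARY_OP * → -19 * 1 = -19. Stack: [-19]
STORE_FAST y → y=-19. Stack: []
LOAD_FAST_LOAD_FAST c,y → push 31,-19. Stack: [31, -19]
BINARY_OP - → 31 - -19 = 50. Stack: [50]
STORE_FAST y → y=50. Stack: []
LOAD_CONST → push 7. Stack: [7]
LOAD_FAST a → push -3. Stack: [7, -3]
BINARY_OP - → 7 - -3 = 10. Stack: [10]
LOAD_FAST y → push 50. Stack: [10, 50]
BINARY_OP | → 10 | 50 = 58. Stack: [58]
STORE_FAST y → y=58. Stack: []
LOAD_FAST y → push 58. Stack: [58]
RETURN_VALUE → return 58.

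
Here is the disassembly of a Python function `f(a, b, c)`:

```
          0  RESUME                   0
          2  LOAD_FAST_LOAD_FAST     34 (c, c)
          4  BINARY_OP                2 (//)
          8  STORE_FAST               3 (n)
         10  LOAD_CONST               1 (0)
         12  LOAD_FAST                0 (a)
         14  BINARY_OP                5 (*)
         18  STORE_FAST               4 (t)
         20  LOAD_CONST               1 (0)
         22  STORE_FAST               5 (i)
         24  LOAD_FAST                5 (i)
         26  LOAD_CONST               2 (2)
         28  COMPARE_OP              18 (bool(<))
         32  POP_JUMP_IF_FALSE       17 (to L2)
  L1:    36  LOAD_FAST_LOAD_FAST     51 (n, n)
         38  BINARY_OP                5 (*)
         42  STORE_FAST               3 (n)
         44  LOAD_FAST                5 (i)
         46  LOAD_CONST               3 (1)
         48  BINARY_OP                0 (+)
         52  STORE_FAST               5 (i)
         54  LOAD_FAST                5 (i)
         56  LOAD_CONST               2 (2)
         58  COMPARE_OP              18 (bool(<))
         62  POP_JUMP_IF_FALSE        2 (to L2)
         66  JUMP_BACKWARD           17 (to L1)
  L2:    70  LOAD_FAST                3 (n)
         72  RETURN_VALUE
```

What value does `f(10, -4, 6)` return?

1

LOAD_FAST_LOAD_FAST c,c → push 6,6. Stack: [6, 6]
BINARY_OP // → 6 // 6 = 1. Stack: [1]
STORE_FAST n → n=1. Stack: []
LOAD_CONST → push 0. Stack: [0]
LOAD_FAST a → push 10. Stack: [0, 10]
BINARY_OP * → 0 * 10 = 0. Stack: [0]
STORE_FAST t → t=0. Stack: []
LOAD_CONST → push 0. Stack: [0]
STORE_FAST i → i=0. Stack: []
LOAD_FAST i → push 0. Stack: [0]
LOAD_CONST → push 2. Stack: [0, 2]
COMPARE_OP bool(<) → 0 vs 2 = True. Stack: [True]
POP_JUMP_IF_FALSE → pop True; no jump. Stack: []
LOAD_FAST_LOAD_FAST n,n → push 1,1. Stack: [1, 1]
BINARY_OP * → 1 * 1 = 1. Stack: [1]
STORE_FAST n → n=1. Stack: []
LOAD_FAST i → push 0. Stack: [0]
LOAD_CONST → push 1. Stack: [0, 1]
BINARY_OP + → 0 + 1 = 1. Stack: [1]
STORE_FAST i → i=1. Stack: []
LOAD_FAST i → push 1. Stack: [1]
LOAD_CONST → push 2. Stack: [1, 2]
COMPARE_OP bool(<) → 1 vs 2 = True. Stack: [True]
POP_JUMP_IF_FALSE → pop True; no jump. Stack: []
LOAD_FAST_LOAD_FAST n,n → push 1,1. Stack: [1, 1]
BINARY_OP * → 1 * 1 = 1. Stack: [1]
STORE_FAST n → n=1. Stack: []
LOAD_FAST i → push 1. Stack: [1]
LOAD_CONST → push 1. Stack: [1, 1]
BINARY_OP + → 1 + 1 = 2. Stack: [2]
STORE_FAST i → i=2. Stack: []
LOAD_FAST i → push 2. Stack: [2]
LOAD_CONST → push 2. Stack: [2, 2]
COMPARE_OP bool(<) → 2 vs 2 = False. Stack: [False]
POP_JUMP_IF_FALSE → pop False; jump. Stack: []
LOAD_FAST n → push 1. Stack: [1]
RETURN_VALUE → return 1.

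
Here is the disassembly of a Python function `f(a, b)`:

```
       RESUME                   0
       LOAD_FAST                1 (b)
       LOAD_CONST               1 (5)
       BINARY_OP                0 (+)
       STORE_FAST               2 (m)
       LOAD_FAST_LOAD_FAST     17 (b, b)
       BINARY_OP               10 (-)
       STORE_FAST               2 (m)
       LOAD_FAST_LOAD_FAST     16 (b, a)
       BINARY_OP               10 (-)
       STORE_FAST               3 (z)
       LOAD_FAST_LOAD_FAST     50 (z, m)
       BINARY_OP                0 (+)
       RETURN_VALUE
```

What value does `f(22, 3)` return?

LOAD_FAST b → push 3. Stack: [3]
LOAD_CONST → push 5. Stack: [3, 5]
BINARY_OP + → 3 + 5 = 8. Stack: [8]
STORE_FAST m → m=8. Stack: []
LOAD_FAST_LOAD_FAST b,b → push 3,3. Stack: [3, 3]
BINARY_OP - → 3 - 3 = 0. Stack: [0]
STORE_FAST m → m=0. Stack: []
LOAD_FAST_LOAD_FAST b,a → push 3,22. Stack: [3, 22]
BINARY_OP - → 3 - 22 = -19. Stack: [-19]
STORE_FAST z → z=-19. Stack: []
LOAD_FAST_LOAD_FAST z,m → push -19,0. Stack: [-19, 0]
BINARY_OP + → -19 + 0 = -19. Stack: [-19]
RETURN_VALUE → return -19.

-19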